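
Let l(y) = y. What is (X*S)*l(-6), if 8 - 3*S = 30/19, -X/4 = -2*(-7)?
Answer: 13664/19 ≈ 719.16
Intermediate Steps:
X = -56 (X = -(-8)*(-7) = -4*14 = -56)
S = 122/57 (S = 8/3 - 10/19 = 122/57 ≈ 2.1404)
(X*S)*l(-6) = -56*122/57*(-6) = -6832/57*(-6) = 13664/19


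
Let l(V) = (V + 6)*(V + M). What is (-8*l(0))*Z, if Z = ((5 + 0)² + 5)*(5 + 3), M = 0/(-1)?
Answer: 0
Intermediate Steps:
M = 0 (M = 0*(-1) = 0)
Z = 240 (Z = (5² + 5)*8 = (25 + 5)*8 = 30*8 = 240)
l(V) = V*(6 + V) (l(V) = (V + 6)*(V + 0) = (6 + V)*V = V*(6 + V))
(-8*l(0))*Z = -0*(6 + 0)*240 = -0*6*240 = -8*0*240 = 0*240 = 0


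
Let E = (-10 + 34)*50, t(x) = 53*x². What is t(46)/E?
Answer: 28037/300 ≈ 93.457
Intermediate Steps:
E = 1200 (E = 24*50 = 1200)
t(46)/E = (53*46²)/1200 = (53*2116)*(1/1200) = 112148*(1/1200) = 28037/300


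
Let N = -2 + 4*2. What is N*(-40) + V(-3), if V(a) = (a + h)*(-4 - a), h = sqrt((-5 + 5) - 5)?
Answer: -237 - I*sqrt(5) ≈ -237.0 - 2.2361*I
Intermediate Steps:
N = 6 (N = -2 + 8 = 6)
h = I*sqrt(5) (h = sqrt(0 - 5) = sqrt(-5) = I*sqrt(5) ≈ 2.2361*I)
V(a) = (-4 - a)*(a + I*sqrt(5)) (V(a) = (a + I*sqrt(5))*(-4 - a) = (-4 - a)*(a + I*sqrt(5)))
N*(-40) + V(-3) = 6*(-40) + (-1*(-3)**2 - 4*(-3) - 4*I*sqrt(5) - 1*I*(-3)*sqrt(5)) = -240 + (-1*9 + 12 - 4*I*sqrt(5) + 3*I*sqrt(5)) = -240 + (-9 + 12 - 4*I*sqrt(5) + 3*I*sqrt(5)) = -240 + (3 - I*sqrt(5)) = -237 - I*sqrt(5)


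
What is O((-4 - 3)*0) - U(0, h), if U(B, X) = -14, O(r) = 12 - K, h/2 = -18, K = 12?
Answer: 14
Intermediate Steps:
h = -36 (h = 2*(-18) = -36)
O(r) = 0 (O(r) = 12 - 1*12 = 12 - 12 = 0)
O((-4 - 3)*0) - U(0, h) = 0 - 1*(-14) = 0 + 14 = 14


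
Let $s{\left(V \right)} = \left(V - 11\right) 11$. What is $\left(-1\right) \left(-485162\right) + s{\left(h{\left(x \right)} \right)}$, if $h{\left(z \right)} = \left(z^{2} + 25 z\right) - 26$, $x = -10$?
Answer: $483105$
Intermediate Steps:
$h{\left(z \right)} = -26 + z^{2} + 25 z$
$s{\left(V \right)} = -121 + 11 V$ ($s{\left(V \right)} = \left(V - 11\right) 11 = \left(-11 + V\right) 11 = -121 + 11 V$)
$\left(-1\right) \left(-485162\right) + s{\left(h{\left(x \right)} \right)} = \left(-1\right) \left(-485162\right) + \left(-121 + 11 \left(-26 + \left(-10\right)^{2} + 25 \left(-10\right)\right)\right) = 485162 + \left(-121 + 11 \left(-26 + 100 - 250\right)\right) = 485162 + \left(-121 + 11 \left(-176\right)\right) = 485162 - 2057 = 483105$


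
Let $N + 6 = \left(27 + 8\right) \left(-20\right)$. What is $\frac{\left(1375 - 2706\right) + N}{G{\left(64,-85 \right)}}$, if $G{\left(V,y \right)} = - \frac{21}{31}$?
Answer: $3007$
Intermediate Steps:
$G{\left(V,y \right)} = - \frac{21}{31}$ ($G{\left(V,y \right)} = \left(-21\right) \frac{1}{31} = - \frac{21}{31}$)
$N = -706$ ($N = -6 + \left(27 + 8\right) \left(-20\right) = -6 + 35 \left(-20\right) = -6 - 700 = -706$)
$\frac{\left(1375 - 2706\right) + N}{G{\left(64,-85 \right)}} = \frac{\left(1375 - 2706\right) - 706}{- \frac{21}{31}} = \left(-1331 - 706\right) \left(- \frac{31}{21}\right) = \left(-2037\right) \left(- \frac{31}{21}\right) = 3007$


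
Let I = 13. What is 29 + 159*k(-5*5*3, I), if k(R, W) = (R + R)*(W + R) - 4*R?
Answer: 1526429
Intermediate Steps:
k(R, W) = -4*R + 2*R*(R + W) (k(R, W) = (2*R)*(R + W) - 4*R = 2*R*(R + W) - 4*R = -4*R + 2*R*(R + W))
29 + 159*k(-5*5*3, I) = 29 + 159*(2*(-5*5*3)*(-2 - 5*5*3 + 13)) = 29 + 159*(2*(-25*3)*(-2 - 25*3 + 13)) = 29 + 159*(2*(-75)*(-2 - 75 + 13)) = 29 + 159*(2*(-75)*(-64)) = 29 + 159*9600 = 29 + 1526400 = 1526429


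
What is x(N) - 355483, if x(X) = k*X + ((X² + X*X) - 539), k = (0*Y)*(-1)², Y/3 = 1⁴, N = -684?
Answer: 579690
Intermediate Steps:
Y = 3 (Y = 3*1⁴ = 3*1 = 3)
k = 0 (k = (0*3)*(-1)² = 0*1 = 0)
x(X) = -539 + 2*X² (x(X) = 0*X + ((X² + X*X) - 539) = 0 + ((X² + X²) - 539) = 0 + (2*X² - 539) = 0 + (-539 + 2*X²) = -539 + 2*X²)
x(N) - 355483 = (-539 + 2*(-684)²) - 355483 = (-539 + 2*467856) - 355483 = (-539 + 935712) - 355483 = 935173 - 355483 = 579690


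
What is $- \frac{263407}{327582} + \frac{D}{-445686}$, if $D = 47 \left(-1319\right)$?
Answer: $- \frac{8090751773}{12166559271} \approx -0.665$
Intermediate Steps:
$D = -61993$
$- \frac{263407}{327582} + \frac{D}{-445686} = - \frac{263407}{327582} - \frac{61993}{-445686} = \left(-263407\right) \frac{1}{327582} - - \frac{61993}{445686} = - \frac{263407}{327582} + \frac{61993}{445686} = - \frac{8090751773}{12166559271}$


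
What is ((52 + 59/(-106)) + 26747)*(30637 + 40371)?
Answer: 100853905040/53 ≈ 1.9029e+9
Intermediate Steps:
((52 + 59/(-106)) + 26747)*(30637 + 40371) = ((52 + 59*(-1/106)) + 26747)*71008 = ((52 - 59/106) + 26747)*71008 = (5453/106 + 26747)*71008 = (2840635/106)*71008 = 100853905040/53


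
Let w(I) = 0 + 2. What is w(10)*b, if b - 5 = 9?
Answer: 28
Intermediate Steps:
b = 14 (b = 5 + 9 = 14)
w(I) = 2
w(10)*b = 2*14 = 28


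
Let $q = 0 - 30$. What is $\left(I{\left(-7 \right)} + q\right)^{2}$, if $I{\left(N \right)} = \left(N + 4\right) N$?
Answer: $81$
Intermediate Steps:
$I{\left(N \right)} = N \left(4 + N\right)$ ($I{\left(N \right)} = \left(4 + N\right) N = N \left(4 + N\right)$)
$q = -30$ ($q = 0 - 30 = -30$)
$\left(I{\left(-7 \right)} + q\right)^{2} = \left(- 7 \left(4 - 7\right) - 30\right)^{2} = \left(\left(-7\right) \left(-3\right) - 30\right)^{2} = \left(21 - 30\right)^{2} = \left(-9\right)^{2} = 81$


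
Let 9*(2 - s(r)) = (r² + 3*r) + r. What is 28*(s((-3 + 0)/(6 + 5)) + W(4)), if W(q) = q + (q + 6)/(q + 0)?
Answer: 87542/363 ≈ 241.16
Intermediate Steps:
W(q) = q + (6 + q)/q
s(r) = 2 - 4*r/9 - r²/9 (s(r) = 2 - ((r² + 3*r) + r)/9 = 2 - (r² + 4*r)/9 = 2 + (-4*r/9 - r²/9) = 2 - 4*r/9 - r²/9)
28*(s((-3 + 0)/(6 + 5)) + W(4)) = 28*((2 - 4*(-3 + 0)/(9*(6 + 5)) - (-3 + 0)²/(6 + 5)²/9) + (1 + 4 + 6/4)) = 28*((2 - (-4)/(3*11) - (-3/11)²/9) + (1 + 4 + 6*(¼))) = 28*((2 - (-4)/(3*11) - (-3*1/11)²/9) + (1 + 4 + 3/2)) = 28*((2 - 4/9*(-3/11) - (-3/11)²/9) + 13/2) = 28*((2 + 4/33 - ⅑*9/121) + 13/2) = 28*((2 + 4/33 - 1/121) + 13/2) = 28*(767/363 + 13/2) = 28*(6253/726) = 87542/363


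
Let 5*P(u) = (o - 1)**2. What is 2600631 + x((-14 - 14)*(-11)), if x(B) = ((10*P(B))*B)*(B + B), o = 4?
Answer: 6015735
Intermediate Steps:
P(u) = 9/5 (P(u) = (4 - 1)**2/5 = (1/5)*3**2 = (1/5)*9 = 9/5)
x(B) = 36*B**2 (x(B) = ((10*(9/5))*B)*(B + B) = (18*B)*(2*B) = 36*B**2)
2600631 + x((-14 - 14)*(-11)) = 2600631 + 36*((-14 - 14)*(-11))**2 = 2600631 + 36*(-28*(-11))**2 = 2600631 + 36*308**2 = 2600631 + 36*94864 = 2600631 + 3415104 = 6015735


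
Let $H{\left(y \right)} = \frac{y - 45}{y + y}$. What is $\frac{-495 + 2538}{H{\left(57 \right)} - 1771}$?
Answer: $- \frac{38817}{33647} \approx -1.1537$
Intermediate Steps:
$H{\left(y \right)} = \frac{-45 + y}{2 y}$
$\frac{-495 + 2538}{H{\left(57 \right)} - 1771} = \frac{-495 + 2538}{\frac{-45 + 57}{2 \cdot 57} - 1771} = \frac{2043}{\frac{1}{2} \cdot \frac{1}{57} \cdot 12 - 1771} = \frac{2043}{\frac{2}{19} - 1771} = \frac{2043}{- \frac{33647}{19}} = 2043 \left(- \frac{19}{33647}\right) = - \frac{38817}{33647}$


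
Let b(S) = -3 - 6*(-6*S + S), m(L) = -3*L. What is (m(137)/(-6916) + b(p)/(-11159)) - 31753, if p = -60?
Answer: -2450541168035/77175644 ≈ -31753.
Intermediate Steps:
b(S) = -3 + 30*S (b(S) = -3 - (-30)*S = -3 + 30*S)
(m(137)/(-6916) + b(p)/(-11159)) - 31753 = (-3*137/(-6916) + (-3 + 30*(-60))/(-11159)) - 31753 = (-411*(-1/6916) + (-3 - 1800)*(-1/11159)) - 31753 = (411/6916 - 1803*(-1/11159)) - 31753 = (411/6916 + 1803/11159) - 31753 = 17055897/77175644 - 31753 = -2450541168035/77175644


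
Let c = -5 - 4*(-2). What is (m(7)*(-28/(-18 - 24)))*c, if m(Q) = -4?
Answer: -8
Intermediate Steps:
c = 3 (c = -5 + 8 = 3)
(m(7)*(-28/(-18 - 24)))*c = -(-112)/(-18 - 24)*3 = -(-112)/(-42)*3 = -(-112)*(-1)/42*3 = -4*⅔*3 = -8/3*3 = -8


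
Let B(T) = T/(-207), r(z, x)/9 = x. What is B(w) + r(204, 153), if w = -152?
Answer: 285191/207 ≈ 1377.7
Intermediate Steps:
r(z, x) = 9*x
B(T) = -T/207 (B(T) = T*(-1/207) = -T/207)
B(w) + r(204, 153) = -1/207*(-152) + 9*153 = 152/207 + 1377 = 285191/207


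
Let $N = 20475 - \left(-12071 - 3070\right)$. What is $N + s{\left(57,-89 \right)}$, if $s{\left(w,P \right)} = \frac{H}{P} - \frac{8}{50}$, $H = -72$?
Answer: $\frac{79247044}{2225} \approx 35617.0$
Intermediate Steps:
$s{\left(w,P \right)} = - \frac{4}{25} - \frac{72}{P}$ ($s{\left(w,P \right)} = - \frac{72}{P} - \frac{8}{50} = - \frac{72}{P} - \frac{4}{25} = - \frac{4}{25} - \frac{72}{P}$)
$N = 35616$ ($N = 20475 - -15141 = 20475 + 15141 = 35616$)
$N + s{\left(57,-89 \right)} = 35616 - \left(\frac{4}{25} + \frac{72}{-89}\right) = 35616 - - \frac{1444}{2225} = 35616 + \left(- \frac{4}{25} + \frac{72}{89}\right) = 35616 + \frac{1444}{2225} = \frac{79247044}{2225}$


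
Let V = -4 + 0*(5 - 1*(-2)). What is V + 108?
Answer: 104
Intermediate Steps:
V = -4 (V = -4 + 0*(5 + 2) = -4 + 0*7 = -4 + 0 = -4)
V + 108 = -4 + 108 = 104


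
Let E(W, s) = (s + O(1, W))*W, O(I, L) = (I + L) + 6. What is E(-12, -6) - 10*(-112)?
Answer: 1252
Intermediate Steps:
O(I, L) = 6 + I + L
E(W, s) = W*(7 + W + s) (E(W, s) = (s + (6 + 1 + W))*W = (s + (7 + W))*W = (7 + W + s)*W = W*(7 + W + s))
E(-12, -6) - 10*(-112) = -12*(7 - 12 - 6) - 10*(-112) = -12*(-11) + 1120 = 132 + 1120 = 1252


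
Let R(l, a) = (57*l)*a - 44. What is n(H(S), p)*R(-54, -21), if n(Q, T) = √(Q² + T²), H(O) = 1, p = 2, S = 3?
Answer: 64594*√5 ≈ 1.4444e+5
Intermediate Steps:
R(l, a) = -44 + 57*a*l (R(l, a) = 57*a*l - 44 = -44 + 57*a*l)
n(H(S), p)*R(-54, -21) = √(1² + 2²)*(-44 + 57*(-21)*(-54)) = √(1 + 4)*(-44 + 64638) = √5*64594 = 64594*√5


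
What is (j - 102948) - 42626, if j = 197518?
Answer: 51944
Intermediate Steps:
(j - 102948) - 42626 = (197518 - 102948) - 42626 = 94570 - 42626 = 51944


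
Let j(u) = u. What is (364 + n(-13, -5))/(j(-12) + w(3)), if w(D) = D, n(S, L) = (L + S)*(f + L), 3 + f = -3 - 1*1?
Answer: -580/9 ≈ -64.444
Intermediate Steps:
f = -7 (f = -3 + (-3 - 1*1) = -3 + (-3 - 1) = -3 - 4 = -7)
n(S, L) = (-7 + L)*(L + S) (n(S, L) = (L + S)*(-7 + L) = (-7 + L)*(L + S))
(364 + n(-13, -5))/(j(-12) + w(3)) = (364 + ((-5)**2 - 7*(-5) - 7*(-13) - 5*(-13)))/(-12 + 3) = (364 + (25 + 35 + 91 + 65))/(-9) = (364 + 216)*(-1/9) = 580*(-1/9) = -580/9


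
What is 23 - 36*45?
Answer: -1597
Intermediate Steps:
23 - 36*45 = 23 - 1620 = -1597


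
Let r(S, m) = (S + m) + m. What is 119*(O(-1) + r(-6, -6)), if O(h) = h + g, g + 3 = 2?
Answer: -2380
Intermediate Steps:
g = -1 (g = -3 + 2 = -1)
r(S, m) = S + 2*m
O(h) = -1 + h (O(h) = h - 1 = -1 + h)
119*(O(-1) + r(-6, -6)) = 119*((-1 - 1) + (-6 + 2*(-6))) = 119*(-2 + (-6 - 12)) = 119*(-2 - 18) = 119*(-20) = -2380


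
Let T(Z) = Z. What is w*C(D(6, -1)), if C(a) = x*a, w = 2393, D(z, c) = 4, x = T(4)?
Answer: 38288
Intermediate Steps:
x = 4
C(a) = 4*a
w*C(D(6, -1)) = 2393*(4*4) = 2393*16 = 38288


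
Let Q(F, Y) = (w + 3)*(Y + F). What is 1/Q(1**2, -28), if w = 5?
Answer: -1/216 ≈ -0.0046296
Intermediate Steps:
Q(F, Y) = 8*F + 8*Y (Q(F, Y) = (5 + 3)*(Y + F) = 8*(F + Y) = 8*F + 8*Y)
1/Q(1**2, -28) = 1/(8*1**2 + 8*(-28)) = 1/(8*1 - 224) = 1/(8 - 224) = 1/(-216) = -1/216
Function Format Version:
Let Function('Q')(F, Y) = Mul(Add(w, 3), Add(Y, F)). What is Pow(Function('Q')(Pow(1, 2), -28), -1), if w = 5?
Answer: Rational(-1, 216) ≈ -0.0046296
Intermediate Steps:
Function('Q')(F, Y) = Add(Mul(8, F), Mul(8, Y)) (Function('Q')(F, Y) = Mul(Add(5, 3), Add(Y, F)) = Mul(8, Add(F, Y)) = Add(Mul(8, F), Mul(8, Y)))
Pow(Function('Q')(Pow(1, 2), -28), -1) = Pow(Add(Mul(8, Pow(1, 2)), Mul(8, -28)), -1) = Pow(Add(Mul(8, 1), -224), -1) = Pow(Add(8, -224), -1) = Pow(-216, -1) = Rational(-1, 216)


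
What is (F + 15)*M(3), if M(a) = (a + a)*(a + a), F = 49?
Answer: 2304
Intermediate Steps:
M(a) = 4*a² (M(a) = (2*a)*(2*a) = 4*a²)
(F + 15)*M(3) = (49 + 15)*(4*3²) = 64*(4*9) = 64*36 = 2304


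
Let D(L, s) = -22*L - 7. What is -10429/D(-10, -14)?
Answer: -10429/213 ≈ -48.962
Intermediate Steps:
D(L, s) = -7 - 22*L
-10429/D(-10, -14) = -10429/(-7 - 22*(-10)) = -10429/(-7 + 220) = -10429/213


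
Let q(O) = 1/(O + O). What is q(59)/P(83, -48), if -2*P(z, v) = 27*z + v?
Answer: -1/129387 ≈ -7.7288e-6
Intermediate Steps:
q(O) = 1/(2*O)
P(z, v) = -27*z/2 - v/2 (P(z, v) = -(27*z + v)/2 = -(v + 27*z)/2 = -27*z/2 - v/2)
q(59)/P(83, -48) = ((½)/59)/(-27/2*83 - ½*(-48)) = ((½)*(1/59))/(-2241/2 + 24) = 1/(118*(-2193/2)) = (1/118)*(-2/2193) = -1/129387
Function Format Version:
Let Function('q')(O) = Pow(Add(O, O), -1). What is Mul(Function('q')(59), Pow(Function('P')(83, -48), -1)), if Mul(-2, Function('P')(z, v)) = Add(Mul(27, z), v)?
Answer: Rational(-1, 129387) ≈ -7.7288e-6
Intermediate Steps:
Function('q')(O) = Mul(Rational(1, 2), Pow(O, -1)) (Function('q')(O) = Pow(Mul(2, O), -1) = Mul(Rational(1, 2), Pow(O, -1)))
Function('P')(z, v) = Add(Mul(Rational(-27, 2), z), Mul(Rational(-1, 2), v)) (Function('P')(z, v) = Mul(Rational(-1, 2), Add(Mul(27, z), v)) = Mul(Rational(-1, 2), Add(v, Mul(27, z))) = Add(Mul(Rational(-27, 2), z), Mul(Rational(-1, 2), v)))
Mul(Function('q')(59), Pow(Function('P')(83, -48), -1)) = Mul(Mul(Rational(1, 2), Pow(59, -1)), Pow(Add(Mul(Rational(-27, 2), 83), Mul(Rational(-1, 2), -48)), -1)) = Mul(Mul(Rational(1, 2), Rational(1, 59)), Pow(Add(Rational(-2241, 2), 24), -1)) = Mul(Rational(1, 118), Pow(Rational(-2193, 2), -1)) = Mul(Rational(1, 118), Rational(-2, 2193)) = Rational(-1, 129387)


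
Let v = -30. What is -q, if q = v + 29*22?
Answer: -608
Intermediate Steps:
q = 608 (q = -30 + 29*22 = -30 + 638 = 608)
-q = -1*608 = -608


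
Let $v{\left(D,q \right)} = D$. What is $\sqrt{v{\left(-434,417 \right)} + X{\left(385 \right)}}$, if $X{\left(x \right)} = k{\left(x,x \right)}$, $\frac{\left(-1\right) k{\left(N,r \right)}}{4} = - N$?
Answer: $\sqrt{1106} \approx 33.257$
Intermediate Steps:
$k{\left(N,r \right)} = 4 N$ ($k{\left(N,r \right)} = - 4 \left(- N\right) = 4 N$)
$X{\left(x \right)} = 4 x$
$\sqrt{v{\left(-434,417 \right)} + X{\left(385 \right)}} = \sqrt{-434 + 4 \cdot 385} = \sqrt{-434 + 1540} = \sqrt{1106}$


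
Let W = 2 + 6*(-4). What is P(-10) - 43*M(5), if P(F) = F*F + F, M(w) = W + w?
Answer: 821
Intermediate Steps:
W = -22 (W = 2 - 24 = -22)
M(w) = -22 + w
P(F) = F + F**2 (P(F) = F**2 + F = F + F**2)
P(-10) - 43*M(5) = -10*(1 - 10) - 43*(-22 + 5) = -10*(-9) - 43*(-17) = 90 + 731 = 821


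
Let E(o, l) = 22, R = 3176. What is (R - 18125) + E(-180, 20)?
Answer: -14927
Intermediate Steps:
(R - 18125) + E(-180, 20) = (3176 - 18125) + 22 = -14949 + 22 = -14927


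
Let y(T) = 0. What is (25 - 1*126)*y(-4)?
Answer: 0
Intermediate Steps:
(25 - 1*126)*y(-4) = (25 - 1*126)*0 = (25 - 126)*0 = -101*0 = 0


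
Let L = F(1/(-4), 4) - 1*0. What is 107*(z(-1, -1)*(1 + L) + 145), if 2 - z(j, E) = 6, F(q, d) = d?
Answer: 13375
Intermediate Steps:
z(j, E) = -4 (z(j, E) = 2 - 1*6 = 2 - 6 = -4)
L = 4 (L = 4 - 1*0 = 4 + 0 = 4)
107*(z(-1, -1)*(1 + L) + 145) = 107*(-4*(1 + 4) + 145) = 107*(-4*5 + 145) = 107*(-20 + 145) = 107*125 = 13375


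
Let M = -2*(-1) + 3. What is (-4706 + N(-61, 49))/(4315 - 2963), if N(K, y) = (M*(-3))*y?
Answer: -5441/1352 ≈ -4.0244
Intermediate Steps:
M = 5 (M = 2 + 3 = 5)
N(K, y) = -15*y (N(K, y) = (5*(-3))*y = -15*y)
(-4706 + N(-61, 49))/(4315 - 2963) = (-4706 - 15*49)/(4315 - 2963) = (-4706 - 735)/1352 = -5441*1/1352 = -5441/1352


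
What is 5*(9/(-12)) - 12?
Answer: -63/4 ≈ -15.750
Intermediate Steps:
5*(9/(-12)) - 12 = 5*(9*(-1/12)) - 12 = 5*(-¾) - 12 = -15/4 - 12 = -63/4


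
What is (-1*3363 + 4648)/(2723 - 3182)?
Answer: -1285/459 ≈ -2.7996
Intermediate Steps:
(-1*3363 + 4648)/(2723 - 3182) = (-3363 + 4648)/(-459) = 1285*(-1/459) = -1285/459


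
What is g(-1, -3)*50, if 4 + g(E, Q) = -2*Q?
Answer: 100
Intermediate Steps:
g(E, Q) = -4 - 2*Q
g(-1, -3)*50 = (-4 - 2*(-3))*50 = (-4 + 6)*50 = 2*50 = 100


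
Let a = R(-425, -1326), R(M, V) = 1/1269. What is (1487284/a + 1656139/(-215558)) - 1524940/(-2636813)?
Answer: 1072751185076397688497/568386136654 ≈ 1.8874e+9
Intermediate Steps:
R(M, V) = 1/1269
a = 1/1269 ≈ 0.00078802
(1487284/a + 1656139/(-215558)) - 1524940/(-2636813) = (1487284/(1/1269) + 1656139/(-215558)) - 1524940/(-2636813) = (1487284*1269 + 1656139*(-1/215558)) - 1524940*(-1)/2636813 = (1887363396 - 1656139/215558) - 1*(-1524940/2636813) = 406836277258829/215558 + 1524940/2636813 = 1072751185076397688497/568386136654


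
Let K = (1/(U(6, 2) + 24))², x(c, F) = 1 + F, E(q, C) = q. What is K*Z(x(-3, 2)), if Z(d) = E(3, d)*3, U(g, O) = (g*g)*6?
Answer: 1/6400 ≈ 0.00015625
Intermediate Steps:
U(g, O) = 6*g² (U(g, O) = g²*6 = 6*g²)
Z(d) = 9 (Z(d) = 3*3 = 9)
K = 1/57600 (K = (1/(6*6² + 24))² = (1/(6*36 + 24))² = (1/(216 + 24))² = (1/240)² = 1/57600 ≈ 1.7361e-5)
K*Z(x(-3, 2)) = (1/57600)*9 = 1/6400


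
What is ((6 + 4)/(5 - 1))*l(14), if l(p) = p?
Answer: 35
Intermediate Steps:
((6 + 4)/(5 - 1))*l(14) = ((6 + 4)/(5 - 1))*14 = (10/4)*14 = (10*(¼))*14 = (5/2)*14 = 35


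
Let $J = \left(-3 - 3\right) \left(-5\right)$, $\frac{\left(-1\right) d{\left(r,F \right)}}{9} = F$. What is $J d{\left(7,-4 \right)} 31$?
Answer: $33480$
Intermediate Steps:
$d{\left(r,F \right)} = - 9 F$
$J = 30$ ($J = \left(-6\right) \left(-5\right) = 30$)
$J d{\left(7,-4 \right)} 31 = 30 \left(\left(-9\right) \left(-4\right)\right) 31 = 30 \cdot 36 \cdot 31 = 1080 \cdot 31 = 33480$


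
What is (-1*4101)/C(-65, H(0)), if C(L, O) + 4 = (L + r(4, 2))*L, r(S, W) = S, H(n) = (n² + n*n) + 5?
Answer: -4101/3961 ≈ -1.0353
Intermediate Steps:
H(n) = 5 + 2*n² (H(n) = (n² + n²) + 5 = 2*n² + 5 = 5 + 2*n²)
C(L, O) = -4 + L*(4 + L) (C(L, O) = -4 + (L + 4)*L = -4 + (4 + L)*L = -4 + L*(4 + L))
(-1*4101)/C(-65, H(0)) = (-1*4101)/(-4 + (-65)² + 4*(-65)) = -4101/(-4 + 4225 - 260) = -4101/3961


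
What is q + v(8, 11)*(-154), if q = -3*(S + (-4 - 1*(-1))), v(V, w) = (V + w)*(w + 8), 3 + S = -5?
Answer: -55561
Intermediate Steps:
S = -8 (S = -3 - 5 = -8)
v(V, w) = (8 + w)*(V + w) (v(V, w) = (V + w)*(8 + w) = (8 + w)*(V + w))
q = 33 (q = -3*(-8 + (-4 - 1*(-1))) = -3*(-8 + (-4 + 1)) = -3*(-8 - 3) = -3*(-11) = 33)
q + v(8, 11)*(-154) = 33 + (11² + 8*8 + 8*11 + 8*11)*(-154) = 33 + (121 + 64 + 88 + 88)*(-154) = 33 + 361*(-154) = 33 - 55594 = -55561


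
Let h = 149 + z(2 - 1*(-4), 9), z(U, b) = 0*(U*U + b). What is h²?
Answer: 22201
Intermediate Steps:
z(U, b) = 0 (z(U, b) = 0*(U² + b) = 0*(b + U²) = 0)
h = 149 (h = 149 + 0 = 149)
h² = 149² = 22201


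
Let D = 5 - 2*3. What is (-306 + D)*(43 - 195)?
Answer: 46664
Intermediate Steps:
D = -1 (D = 5 - 6 = -1)
(-306 + D)*(43 - 195) = (-306 - 1)*(43 - 195) = -307*(-152) = 46664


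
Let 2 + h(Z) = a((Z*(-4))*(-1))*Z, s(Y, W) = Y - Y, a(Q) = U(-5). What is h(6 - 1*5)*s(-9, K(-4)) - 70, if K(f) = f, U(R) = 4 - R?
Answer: -70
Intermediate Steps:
a(Q) = 9 (a(Q) = 4 - 1*(-5) = 4 + 5 = 9)
s(Y, W) = 0
h(Z) = -2 + 9*Z
h(6 - 1*5)*s(-9, K(-4)) - 70 = (-2 + 9*(6 - 1*5))*0 - 70 = (-2 + 9*(6 - 5))*0 - 70 = (-2 + 9*1)*0 - 70 = (-2 + 9)*0 - 70 = 7*0 - 70 = 0 - 70 = -70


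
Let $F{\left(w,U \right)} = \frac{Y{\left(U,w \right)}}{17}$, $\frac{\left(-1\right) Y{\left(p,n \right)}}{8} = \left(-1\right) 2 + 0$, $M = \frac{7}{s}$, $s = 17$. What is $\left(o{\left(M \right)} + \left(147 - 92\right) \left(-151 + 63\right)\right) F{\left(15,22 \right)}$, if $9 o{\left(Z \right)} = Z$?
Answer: $- \frac{11848208}{2601} \approx -4555.3$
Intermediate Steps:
$M = \frac{7}{17} \approx 0.41176$
$Y{\left(p,n \right)} = 16$ ($Y{\left(p,n \right)} = - 8 \left(\left(-1\right) 2 + 0\right) = - 8 \left(-2 + 0\right) = \left(-8\right) \left(-2\right) = 16$)
$o{\left(Z \right)} = \frac{Z}{9}$
$F{\left(w,U \right)} = \frac{16}{17}$
$\left(o{\left(M \right)} + \left(147 - 92\right) \left(-151 + 63\right)\right) F{\left(15,22 \right)} = \left(\frac{1}{9} \cdot \frac{7}{17} + \left(147 - 92\right) \left(-151 + 63\right)\right) \frac{16}{17} = \left(\frac{7}{153} + 55 \left(-88\right)\right) \frac{16}{17} = \left(\frac{7}{153} - 4840\right) \frac{16}{17} = \left(- \frac{740513}{153}\right) \frac{16}{17} = - \frac{11848208}{2601}$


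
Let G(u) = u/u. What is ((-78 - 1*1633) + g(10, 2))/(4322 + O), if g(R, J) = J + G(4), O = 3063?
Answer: -244/1055 ≈ -0.23128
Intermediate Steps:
G(u) = 1
g(R, J) = 1 + J (g(R, J) = J + 1 = 1 + J)
((-78 - 1*1633) + g(10, 2))/(4322 + O) = ((-78 - 1*1633) + (1 + 2))/(4322 + 3063) = ((-78 - 1633) + 3)/7385 = (-1711 + 3)*(1/7385) = -1708*1/7385 = -244/1055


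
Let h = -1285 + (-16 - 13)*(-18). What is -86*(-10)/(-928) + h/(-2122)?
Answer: -139607/246152 ≈ -0.56716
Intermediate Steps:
h = -763 (h = -1285 - 29*(-18) = -1285 + 522 = -763)
-86*(-10)/(-928) + h/(-2122) = -86*(-10)/(-928) - 763/(-2122) = 860*(-1/928) - 763*(-1/2122) = -215/232 + 763/2122 = -139607/246152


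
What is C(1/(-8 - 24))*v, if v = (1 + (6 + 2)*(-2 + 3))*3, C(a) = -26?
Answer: -702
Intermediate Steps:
v = 27 (v = (1 + 8*1)*3 = (1 + 8)*3 = 9*3 = 27)
C(1/(-8 - 24))*v = -26*27 = -702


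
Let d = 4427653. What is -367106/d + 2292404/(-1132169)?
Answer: -10565595480726/5012851469357 ≈ -2.1077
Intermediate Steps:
-367106/d + 2292404/(-1132169) = -367106/4427653 + 2292404/(-1132169) = -367106*1/4427653 + 2292404*(-1/1132169) = -367106/4427653 - 2292404/1132169 = -10565595480726/5012851469357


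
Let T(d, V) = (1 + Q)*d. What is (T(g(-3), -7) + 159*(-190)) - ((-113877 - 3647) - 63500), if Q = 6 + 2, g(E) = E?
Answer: 150787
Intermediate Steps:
Q = 8
T(d, V) = 9*d (T(d, V) = (1 + 8)*d = 9*d)
(T(g(-3), -7) + 159*(-190)) - ((-113877 - 3647) - 63500) = (9*(-3) + 159*(-190)) - ((-113877 - 3647) - 63500) = (-27 - 30210) - (-117524 - 63500) = -30237 - 1*(-181024) = -30237 + 181024 = 150787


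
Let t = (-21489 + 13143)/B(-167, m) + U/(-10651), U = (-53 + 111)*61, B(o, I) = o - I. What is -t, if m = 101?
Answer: -43972531/1427234 ≈ -30.810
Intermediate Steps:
U = 3538 (U = 58*61 = 3538)
t = 43972531/1427234 (t = (-21489 + 13143)/(-167 - 1*101) + 3538/(-10651) = -8346/(-167 - 101) + 3538*(-1/10651) = -8346/(-268) - 3538/10651 = -8346*(-1/268) - 3538/10651 = 4173/134 - 3538/10651 = 43972531/1427234 ≈ 30.810)
-t = -1*43972531/1427234 = -43972531/1427234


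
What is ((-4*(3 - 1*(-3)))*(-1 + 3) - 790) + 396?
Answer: -442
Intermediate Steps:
((-4*(3 - 1*(-3)))*(-1 + 3) - 790) + 396 = (-4*(3 + 3)*2 - 790) + 396 = (-4*6*2 - 790) + 396 = (-24*2 - 790) + 396 = (-48 - 790) + 396 = -838 + 396 = -442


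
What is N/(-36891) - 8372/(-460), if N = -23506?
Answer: 3474611/184455 ≈ 18.837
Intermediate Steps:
N/(-36891) - 8372/(-460) = -23506/(-36891) - 8372/(-460) = -23506*(-1/36891) - 8372*(-1/460) = 23506/36891 + 91/5 = 3474611/184455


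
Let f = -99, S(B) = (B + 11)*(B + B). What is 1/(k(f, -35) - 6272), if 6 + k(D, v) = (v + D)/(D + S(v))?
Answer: -1581/9925652 ≈ -0.00015928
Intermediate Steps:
S(B) = 2*B*(11 + B) (S(B) = (11 + B)*(2*B) = 2*B*(11 + B))
k(D, v) = -6 + (D + v)/(D + 2*v*(11 + v)) (k(D, v) = -6 + (v + D)/(D + 2*v*(11 + v)) = -6 + (D + v)/(D + 2*v*(11 + v)))
1/(k(f, -35) - 6272) = 1/((-35 - 5*(-99) - 12*(-35)*(11 - 35))/(-99 + 2*(-35)*(11 - 35)) - 6272) = 1/((-35 + 495 - 12*(-35)*(-24))/(-99 + 2*(-35)*(-24)) - 6272) = 1/((-35 + 495 - 10080)/(-99 + 1680) - 6272) = 1/(-9620/1581 - 6272) = 1/(-9925652/1581) = -1581/9925652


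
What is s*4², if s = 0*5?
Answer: 0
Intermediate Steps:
s = 0
s*4² = 0*4² = 0*16 = 0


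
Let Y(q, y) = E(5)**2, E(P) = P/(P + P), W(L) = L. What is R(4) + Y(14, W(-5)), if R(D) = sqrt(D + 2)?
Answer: 1/4 + sqrt(6) ≈ 2.6995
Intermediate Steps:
R(D) = sqrt(2 + D)
E(P) = 1/2 (E(P) = P/((2*P)) = P*(1/(2*P)) = 1/2)
Y(q, y) = 1/4 (Y(q, y) = (1/2)**2 = 1/4)
R(4) + Y(14, W(-5)) = sqrt(2 + 4) + 1/4 = sqrt(6) + 1/4 = 1/4 + sqrt(6)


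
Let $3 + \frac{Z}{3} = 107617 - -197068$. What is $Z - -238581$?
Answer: $1152627$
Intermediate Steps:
$Z = 914046$ ($Z = -9 + 3 \left(107617 - -197068\right) = -9 + 3 \left(107617 + 197068\right) = -9 + 3 \cdot 304685 = -9 + 914055 = 914046$)
$Z - -238581 = 914046 - -238581 = 914046 + 238581 = 1152627$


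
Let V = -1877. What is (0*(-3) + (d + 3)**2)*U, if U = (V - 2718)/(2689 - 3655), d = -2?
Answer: 4595/966 ≈ 4.7567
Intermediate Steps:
U = 4595/966 (U = (-1877 - 2718)/(2689 - 3655) = -4595/(-966) = -4595*(-1/966) = 4595/966 ≈ 4.7567)
(0*(-3) + (d + 3)**2)*U = (0*(-3) + (-2 + 3)**2)*(4595/966) = (0 + 1**2)*(4595/966) = (0 + 1)*(4595/966) = 1*(4595/966) = 4595/966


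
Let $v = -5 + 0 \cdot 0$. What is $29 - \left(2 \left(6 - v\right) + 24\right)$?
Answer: $-17$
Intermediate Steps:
$v = -5$ ($v = -5 + 0 = -5$)
$29 - \left(2 \left(6 - v\right) + 24\right) = 29 - \left(2 \left(6 - -5\right) + 24\right) = 29 - \left(2 \left(6 + 5\right) + 24\right) = 29 - \left(2 \cdot 11 + 24\right) = 29 - \left(22 + 24\right) = 29 - 46 = -17$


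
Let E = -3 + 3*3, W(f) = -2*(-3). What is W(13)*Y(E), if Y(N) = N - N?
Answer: 0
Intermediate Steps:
W(f) = 6
E = 6 (E = -3 + 9 = 6)
Y(N) = 0
W(13)*Y(E) = 6*0 = 0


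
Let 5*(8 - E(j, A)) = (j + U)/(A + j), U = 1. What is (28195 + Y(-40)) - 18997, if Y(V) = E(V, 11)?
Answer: 1334831/145 ≈ 9205.7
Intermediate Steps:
E(j, A) = 8 - (1 + j)/(5*(A + j)) (E(j, A) = 8 - (j + 1)/(5*(A + j)) = 8 - (1 + j)/(5*(A + j)))
Y(V) = (439 + 39*V)/(5*(11 + V)) (Y(V) = (-1 + 39*V + 40*11)/(5*(11 + V)) = (-1 + 39*V + 440)/(5*(11 + V)) = (439 + 39*V)/(5*(11 + V)))
(28195 + Y(-40)) - 18997 = (28195 + (439 + 39*(-40))/(5*(11 - 40))) - 18997 = (28195 + (⅕)*(439 - 1560)/(-29)) - 18997 = (28195 + (⅕)*(-1/29)*(-1121)) - 18997 = (28195 + 1121/145) - 18997 = 4089396/145 - 18997 = 1334831/145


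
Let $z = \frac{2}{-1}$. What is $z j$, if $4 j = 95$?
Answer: $- \frac{95}{2} \approx -47.5$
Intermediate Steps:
$j = \frac{95}{4}$ ($j = \frac{1}{4} \cdot 95 = \frac{95}{4} \approx 23.75$)
$z = -2$ ($z = 2 \left(-1\right) = -2$)
$z j = \left(-2\right) \frac{95}{4} = - \frac{95}{2}$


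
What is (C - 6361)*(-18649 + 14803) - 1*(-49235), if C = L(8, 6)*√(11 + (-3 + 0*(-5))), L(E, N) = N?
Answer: 24513641 - 46152*√2 ≈ 2.4448e+7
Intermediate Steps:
C = 12*√2 (C = 6*√(11 + (-3 + 0*(-5))) = 6*√(11 + (-3 + 0)) = 6*√(11 - 3) = 6*√8 = 6*(2*√2) = 12*√2 ≈ 16.971)
(C - 6361)*(-18649 + 14803) - 1*(-49235) = (12*√2 - 6361)*(-18649 + 14803) - 1*(-49235) = (-6361 + 12*√2)*(-3846) + 49235 = (24464406 - 46152*√2) + 49235 = 24513641 - 46152*√2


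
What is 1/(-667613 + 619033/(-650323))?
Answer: -650323/434164708032 ≈ -1.4979e-6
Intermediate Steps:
1/(-667613 + 619033/(-650323)) = 1/(-667613 + 619033*(-1/650323)) = 1/(-667613 - 619033/650323) = 1/(-434164708032/650323) = -650323/434164708032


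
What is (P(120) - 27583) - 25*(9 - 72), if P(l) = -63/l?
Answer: -1040341/40 ≈ -26009.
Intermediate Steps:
(P(120) - 27583) - 25*(9 - 72) = (-63/120 - 27583) - 25*(9 - 72) = (-63*1/120 - 27583) - 25*(-63) = (-21/40 - 27583) + 1575 = -1103341/40 + 1575 = -1040341/40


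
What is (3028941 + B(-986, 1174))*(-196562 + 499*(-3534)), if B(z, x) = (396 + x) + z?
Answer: -5937953826700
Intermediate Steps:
B(z, x) = 396 + x + z
(3028941 + B(-986, 1174))*(-196562 + 499*(-3534)) = (3028941 + (396 + 1174 - 986))*(-196562 + 499*(-3534)) = (3028941 + 584)*(-196562 - 1763466) = 3029525*(-1960028) = -5937953826700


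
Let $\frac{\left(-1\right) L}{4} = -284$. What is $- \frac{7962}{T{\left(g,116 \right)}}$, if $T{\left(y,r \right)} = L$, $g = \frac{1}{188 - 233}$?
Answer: $- \frac{3981}{568} \approx -7.0088$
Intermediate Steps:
$g = - \frac{1}{45}$ ($g = \frac{1}{-45} = - \frac{1}{45} \approx -0.022222$)
$L = 1136$ ($L = \left(-4\right) \left(-284\right) = 1136$)
$T{\left(y,r \right)} = 1136$
$- \frac{7962}{T{\left(g,116 \right)}} = - \frac{7962}{1136} = \left(-7962\right) \frac{1}{1136} = - \frac{3981}{568}$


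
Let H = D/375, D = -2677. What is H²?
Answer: 7166329/140625 ≈ 50.961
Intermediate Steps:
H = -2677/375 ≈ -7.1387
H² = (-2677/375)² = 7166329/140625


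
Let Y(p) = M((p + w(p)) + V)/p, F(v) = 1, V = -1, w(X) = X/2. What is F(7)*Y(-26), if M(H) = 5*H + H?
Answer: 120/13 ≈ 9.2308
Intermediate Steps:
w(X) = X/2 (w(X) = X*(½) = X/2)
M(H) = 6*H
Y(p) = (-6 + 9*p)/p (Y(p) = (6*((p + p/2) - 1))/p = (6*(3*p/2 - 1))/p = (6*(-1 + 3*p/2))/p = (-6 + 9*p)/p)
F(7)*Y(-26) = 1*(9 - 6/(-26)) = 1*(9 - 6*(-1/26)) = 1*(9 + 3/13) = 1*(120/13) = 120/13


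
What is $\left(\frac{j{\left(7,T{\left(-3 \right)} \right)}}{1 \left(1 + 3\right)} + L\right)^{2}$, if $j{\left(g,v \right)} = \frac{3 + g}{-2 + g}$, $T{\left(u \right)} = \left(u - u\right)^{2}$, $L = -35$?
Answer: $\frac{4761}{4} \approx 1190.3$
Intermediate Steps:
$T{\left(u \right)} = 0$ ($T{\left(u \right)} = 0^{2} = 0$)
$j{\left(g,v \right)} = \frac{3 + g}{-2 + g}$
$\left(\frac{j{\left(7,T{\left(-3 \right)} \right)}}{1 \left(1 + 3\right)} + L\right)^{2} = \left(\frac{\frac{1}{-2 + 7} \left(3 + 7\right)}{1 \left(1 + 3\right)} - 35\right)^{2} = \left(\frac{\frac{1}{5} \cdot 10}{1 \cdot 4} - 35\right)^{2} = \left(\frac{\frac{1}{5} \cdot 10}{4} - 35\right)^{2} = \left(2 \cdot \frac{1}{4} - 35\right)^{2} = \left(\frac{1}{2} - 35\right)^{2} = \left(- \frac{69}{2}\right)^{2} = \frac{4761}{4}$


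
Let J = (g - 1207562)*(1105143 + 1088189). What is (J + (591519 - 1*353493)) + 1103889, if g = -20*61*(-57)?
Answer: -2496058727389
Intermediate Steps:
g = 69540 (g = -1220*(-57) = 69540)
J = -2496060069304 (J = (69540 - 1207562)*(1105143 + 1088189) = -1138022*2193332 = -2496060069304)
(J + (591519 - 1*353493)) + 1103889 = (-2496060069304 + (591519 - 1*353493)) + 1103889 = (-2496060069304 + (591519 - 353493)) + 1103889 = (-2496060069304 + 238026) + 1103889 = -2496059831278 + 1103889 = -2496058727389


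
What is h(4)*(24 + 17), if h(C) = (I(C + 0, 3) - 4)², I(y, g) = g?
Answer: 41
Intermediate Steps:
h(C) = 1 (h(C) = (3 - 4)² = (-1)² = 1)
h(4)*(24 + 17) = 1*(24 + 17) = 1*41 = 41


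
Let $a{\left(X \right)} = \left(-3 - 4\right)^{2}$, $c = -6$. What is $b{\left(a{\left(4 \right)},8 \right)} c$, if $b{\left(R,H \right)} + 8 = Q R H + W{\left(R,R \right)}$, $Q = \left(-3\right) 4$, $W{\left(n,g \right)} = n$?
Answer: $27978$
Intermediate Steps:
$a{\left(X \right)} = 49$ ($a{\left(X \right)} = \left(-7\right)^{2} = 49$)
$Q = -12$
$b{\left(R,H \right)} = -8 + R - 12 H R$ ($b{\left(R,H \right)} = -8 + \left(- 12 R H + R\right) = -8 - \left(- R + 12 H R\right) = -8 + R - 12 H R$)
$b{\left(a{\left(4 \right)},8 \right)} c = \left(-8 + 49 - 96 \cdot 49\right) \left(-6\right) = \left(-8 + 49 - 4704\right) \left(-6\right) = \left(-4663\right) \left(-6\right) = 27978$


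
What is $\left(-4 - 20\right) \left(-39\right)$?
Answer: $936$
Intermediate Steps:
$\left(-4 - 20\right) \left(-39\right) = \left(-24\right) \left(-39\right) = 936$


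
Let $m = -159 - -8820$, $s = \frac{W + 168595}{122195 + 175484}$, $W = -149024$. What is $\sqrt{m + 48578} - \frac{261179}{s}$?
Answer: $- \frac{77747503541}{19571} + \sqrt{57239} \approx -3.9723 \cdot 10^{6}$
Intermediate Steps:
$s = \frac{19571}{297679}$ ($s = \frac{-149024 + 168595}{122195 + 175484} = \frac{19571}{297679} \approx 0.065745$)
$m = 8661$ ($m = -159 + 8820 = 8661$)
$\sqrt{m + 48578} - \frac{261179}{s} = \sqrt{8661 + 48578} - \frac{261179}{\frac{19571}{297679}} = \sqrt{57239} - 261179 \cdot \frac{297679}{19571} = \sqrt{57239} - \frac{77747503541}{19571} = - \frac{77747503541}{19571} + \sqrt{57239}$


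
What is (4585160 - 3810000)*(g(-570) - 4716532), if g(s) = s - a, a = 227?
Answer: -3656684747640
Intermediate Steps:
g(s) = -227 + s (g(s) = s - 1*227 = s - 227 = -227 + s)
(4585160 - 3810000)*(g(-570) - 4716532) = (4585160 - 3810000)*((-227 - 570) - 4716532) = 775160*(-797 - 4716532) = 775160*(-4717329) = -3656684747640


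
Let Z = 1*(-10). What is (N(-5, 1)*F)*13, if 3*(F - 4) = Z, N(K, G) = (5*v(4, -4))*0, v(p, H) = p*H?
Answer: 0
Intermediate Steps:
v(p, H) = H*p
N(K, G) = 0 (N(K, G) = (5*(-4*4))*0 = (5*(-16))*0 = -80*0 = 0)
Z = -10
F = ⅔ (F = 4 + (⅓)*(-10) = 4 - 10/3 = ⅔ ≈ 0.66667)
(N(-5, 1)*F)*13 = (0*(⅔))*13 = 0*13 = 0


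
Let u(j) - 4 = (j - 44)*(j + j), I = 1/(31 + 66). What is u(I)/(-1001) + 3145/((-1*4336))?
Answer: -29747082577/40838221424 ≈ -0.72841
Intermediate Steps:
I = 1/97 ≈ 0.010309
u(j) = 4 + 2*j*(-44 + j) (u(j) = 4 + (j - 44)*(j + j) = 4 + (-44 + j)*(2*j) = 4 + 2*j*(-44 + j))
u(I)/(-1001) + 3145/((-1*4336)) = (4 - 88*1/97 + 2*(1/97)²)/(-1001) + 3145/((-1*4336)) = (4 - 88/97 + 2*(1/9409))*(-1/1001) + 3145/(-4336) = (4 - 88/97 + 2/9409)*(-1/1001) + 3145*(-1/4336) = (29102/9409)*(-1/1001) - 3145/4336 = -29102/9418409 - 3145/4336 = -29747082577/40838221424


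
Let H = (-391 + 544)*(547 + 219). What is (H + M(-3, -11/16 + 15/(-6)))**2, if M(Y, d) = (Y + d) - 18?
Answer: 3514803797961/256 ≈ 1.3730e+10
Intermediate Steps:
M(Y, d) = -18 + Y + d
H = 117198 (H = 153*766 = 117198)
(H + M(-3, -11/16 + 15/(-6)))**2 = (117198 + (-18 - 3 + (-11/16 + 15/(-6))))**2 = (117198 + (-18 - 3 + (-11*1/16 + 15*(-1/6))))**2 = (117198 + (-18 - 3 + (-11/16 - 5/2)))**2 = (117198 + (-18 - 3 - 51/16))**2 = (117198 - 387/16)**2 = (1874781/16)**2 = 3514803797961/256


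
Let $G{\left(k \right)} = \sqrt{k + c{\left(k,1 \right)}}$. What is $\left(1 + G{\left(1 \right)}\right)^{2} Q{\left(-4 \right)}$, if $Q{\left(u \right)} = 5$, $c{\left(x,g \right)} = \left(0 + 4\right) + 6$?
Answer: $60 + 10 \sqrt{11} \approx 93.166$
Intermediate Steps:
$c{\left(x,g \right)} = 10$ ($c{\left(x,g \right)} = 4 + 6 = 10$)
$G{\left(k \right)} = \sqrt{10 + k}$ ($G{\left(k \right)} = \sqrt{k + 10} = \sqrt{10 + k}$)
$\left(1 + G{\left(1 \right)}\right)^{2} Q{\left(-4 \right)} = \left(1 + \sqrt{10 + 1}\right)^{2} \cdot 5 = \left(1 + \sqrt{11}\right)^{2} \cdot 5 = 5 \left(1 + \sqrt{11}\right)^{2}$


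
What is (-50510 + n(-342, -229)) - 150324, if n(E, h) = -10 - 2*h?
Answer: -200386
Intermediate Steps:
(-50510 + n(-342, -229)) - 150324 = (-50510 + (-10 - 2*(-229))) - 150324 = (-50510 + (-10 + 458)) - 150324 = (-50510 + 448) - 150324 = -50062 - 150324 = -200386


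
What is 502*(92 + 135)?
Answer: 113954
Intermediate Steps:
502*(92 + 135) = 502*227 = 113954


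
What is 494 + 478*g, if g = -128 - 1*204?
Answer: -158202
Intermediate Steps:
g = -332 (g = -128 - 204 = -332)
494 + 478*g = 494 + 478*(-332) = 494 - 158696 = -158202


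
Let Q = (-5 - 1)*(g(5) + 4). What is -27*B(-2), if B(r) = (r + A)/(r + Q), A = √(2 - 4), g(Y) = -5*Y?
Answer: 27/62 - 27*I*√2/124 ≈ 0.43548 - 0.30793*I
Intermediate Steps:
A = I*√2 (A = √(-2) = I*√2 ≈ 1.4142*I)
Q = 126 (Q = (-5 - 1)*(-5*5 + 4) = -6*(-25 + 4) = -6*(-21) = 126)
B(r) = (r + I*√2)/(126 + r) (B(r) = (r + I*√2)/(r + 126) = (r + I*√2)/(126 + r))
-27*B(-2) = -27*(-2 + I*√2)/(126 - 2) = -27*(-2 + I*√2)/124 = -27*(-1/62 + I*√2/124) = 27/62 - 27*I*√2/124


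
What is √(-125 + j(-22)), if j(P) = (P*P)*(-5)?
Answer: I*√2545 ≈ 50.448*I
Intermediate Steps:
j(P) = -5*P² (j(P) = P²*(-5) = -5*P²)
√(-125 + j(-22)) = √(-125 - 5*(-22)²) = √(-125 - 5*484) = √(-125 - 2420) = √(-2545) = I*√2545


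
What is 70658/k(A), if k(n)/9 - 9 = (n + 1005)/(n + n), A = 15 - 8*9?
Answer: 1342502/117 ≈ 11474.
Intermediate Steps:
A = -57 (A = 15 - 72 = -57)
k(n) = 81 + 9*(1005 + n)/(2*n) (k(n) = 81 + 9*((n + 1005)/(n + n)) = 81 + 9*((1005 + n)/((2*n))) = 81 + 9*((1005 + n)*(1/(2*n))) = 81 + 9*((1005 + n)/(2*n)) = 81 + 9*(1005 + n)/(2*n))
70658/k(A) = 70658/(((9/2)*(1005 + 19*(-57))/(-57))) = 70658/(((9/2)*(-1/57)*(1005 - 1083))) = 70658/(((9/2)*(-1/57)*(-78))) = 70658/(117/19) = 70658*(19/117) = 1342502/117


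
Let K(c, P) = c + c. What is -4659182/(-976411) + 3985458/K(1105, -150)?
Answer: 1950870911729/1078934155 ≈ 1808.1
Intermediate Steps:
K(c, P) = 2*c
-4659182/(-976411) + 3985458/K(1105, -150) = -4659182/(-976411) + 3985458/((2*1105)) = -4659182*(-1/976411) + 3985458/2210 = 4659182/976411 + 3985458*(1/2210) = 4659182/976411 + 1992729/1105 = 1950870911729/1078934155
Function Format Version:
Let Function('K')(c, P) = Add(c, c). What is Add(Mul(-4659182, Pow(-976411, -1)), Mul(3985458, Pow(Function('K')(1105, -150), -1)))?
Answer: Rational(1950870911729, 1078934155) ≈ 1808.1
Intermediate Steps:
Function('K')(c, P) = Mul(2, c)
Add(Mul(-4659182, Pow(-976411, -1)), Mul(3985458, Pow(Function('K')(1105, -150), -1))) = Add(Mul(-4659182, Pow(-976411, -1)), Mul(3985458, Pow(Mul(2, 1105), -1))) = Add(Mul(-4659182, Rational(-1, 976411)), Mul(3985458, Pow(2210, -1))) = Add(Rational(4659182, 976411), Mul(3985458, Rational(1, 2210))) = Add(Rational(4659182, 976411), Rational(1992729, 1105)) = Rational(1950870911729, 1078934155)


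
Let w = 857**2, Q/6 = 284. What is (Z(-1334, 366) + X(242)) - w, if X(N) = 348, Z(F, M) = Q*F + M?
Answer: -3006871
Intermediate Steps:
Q = 1704 (Q = 6*284 = 1704)
w = 734449
Z(F, M) = M + 1704*F (Z(F, M) = 1704*F + M = M + 1704*F)
(Z(-1334, 366) + X(242)) - w = ((366 + 1704*(-1334)) + 348) - 1*734449 = ((366 - 2273136) + 348) - 734449 = (-2272770 + 348) - 734449 = -2272422 - 734449 = -3006871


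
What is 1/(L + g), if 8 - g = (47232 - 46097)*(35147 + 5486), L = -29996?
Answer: -1/46148443 ≈ -2.1669e-8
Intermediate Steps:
g = -46118447 (g = 8 - (47232 - 46097)*(35147 + 5486) = 8 - 1135*40633 = 8 - 1*46118455 = 8 - 46118455 = -46118447)
1/(L + g) = 1/(-29996 - 46118447) = 1/(-46148443) = -1/46148443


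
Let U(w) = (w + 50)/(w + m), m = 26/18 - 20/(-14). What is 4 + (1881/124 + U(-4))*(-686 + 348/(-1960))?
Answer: 75937648667/4313960 ≈ 17603.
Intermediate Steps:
m = 181/63 (m = 26*(1/18) - 20*(-1/14) = 13/9 + 10/7 = 181/63 ≈ 2.8730)
U(w) = (50 + w)/(181/63 + w) (U(w) = (w + 50)/(w + 181/63) = (50 + w)/(181/63 + w))
4 + (1881/124 + U(-4))*(-686 + 348/(-1960)) = 4 + (1881/124 + 63*(50 - 4)/(181 + 63*(-4)))*(-686 + 348/(-1960)) = 4 + (1881*(1/124) + 63*46/(181 - 252))*(-686 + 348*(-1/1960)) = 4 + (1881/124 + 63*46/(-71))*(-686 - 87/490) = 4 + (1881/124 + 63*(-1/71)*46)*(-336227/490) = 4 + (1881/124 - 2898/71)*(-336227/490) = 4 - 225801/8804*(-336227/490) = 4 + 75920392827/4313960 = 75937648667/4313960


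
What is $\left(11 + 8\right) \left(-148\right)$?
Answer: $-2812$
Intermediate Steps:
$\left(11 + 8\right) \left(-148\right) = 19 \left(-148\right) = -2812$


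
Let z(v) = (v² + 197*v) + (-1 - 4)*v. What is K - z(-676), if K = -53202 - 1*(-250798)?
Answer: -129588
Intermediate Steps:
z(v) = v² + 192*v (z(v) = (v² + 197*v) - 5*v = v² + 192*v)
K = 197596 (K = -53202 + 250798 = 197596)
K - z(-676) = 197596 - (-676)*(192 - 676) = 197596 - (-676)*(-484) = 197596 - 1*327184 = 197596 - 327184 = -129588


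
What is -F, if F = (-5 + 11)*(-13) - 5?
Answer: 83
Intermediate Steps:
F = -83 (F = 6*(-13) - 5 = -78 - 5 = -83)
-F = -1*(-83) = 83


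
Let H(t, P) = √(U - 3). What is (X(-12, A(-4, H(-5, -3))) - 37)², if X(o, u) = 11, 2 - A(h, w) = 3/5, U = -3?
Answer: 676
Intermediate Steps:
H(t, P) = I*√6 (H(t, P) = √(-3 - 3) = √(-6) = I*√6)
A(h, w) = 7/5 (A(h, w) = 2 - 3/5 = 2 - 1*⅗ = 2 - ⅗ = 7/5)
(X(-12, A(-4, H(-5, -3))) - 37)² = (11 - 37)² = (-26)² = 676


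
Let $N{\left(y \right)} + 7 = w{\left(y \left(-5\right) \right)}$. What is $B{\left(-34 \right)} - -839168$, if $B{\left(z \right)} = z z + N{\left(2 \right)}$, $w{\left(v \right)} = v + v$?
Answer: $840297$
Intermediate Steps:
$w{\left(v \right)} = 2 v$
$N{\left(y \right)} = -7 - 10 y$ ($N{\left(y \right)} = -7 + 2 y \left(-5\right) = -7 + 2 \left(- 5 y\right) = -7 - 10 y$)
$B{\left(z \right)} = -27 + z^{2}$ ($B{\left(z \right)} = z z - 27 = z^{2} - 27 = -27 + z^{2}$)
$B{\left(-34 \right)} - -839168 = \left(-27 + \left(-34\right)^{2}\right) - -839168 = \left(-27 + 1156\right) + 839168 = 1129 + 839168 = 840297$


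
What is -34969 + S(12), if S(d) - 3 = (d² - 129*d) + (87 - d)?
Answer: -36295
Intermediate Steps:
S(d) = 90 + d² - 130*d (S(d) = 3 + ((d² - 129*d) + (87 - d)) = 3 + (87 + d² - 130*d) = 90 + d² - 130*d)
-34969 + S(12) = -34969 + (90 + 12² - 130*12) = -34969 + (90 + 144 - 1560) = -34969 - 1326 = -36295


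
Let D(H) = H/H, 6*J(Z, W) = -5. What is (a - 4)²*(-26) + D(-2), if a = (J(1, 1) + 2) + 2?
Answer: -307/18 ≈ -17.056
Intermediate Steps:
J(Z, W) = -⅚ (J(Z, W) = (⅙)*(-5) = -⅚)
D(H) = 1
a = 19/6 (a = (-⅚ + 2) + 2 = 7/6 + 2 = 19/6 ≈ 3.1667)
(a - 4)²*(-26) + D(-2) = (19/6 - 4)²*(-26) + 1 = (-⅚)²*(-26) + 1 = (25/36)*(-26) + 1 = -325/18 + 1 = -307/18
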